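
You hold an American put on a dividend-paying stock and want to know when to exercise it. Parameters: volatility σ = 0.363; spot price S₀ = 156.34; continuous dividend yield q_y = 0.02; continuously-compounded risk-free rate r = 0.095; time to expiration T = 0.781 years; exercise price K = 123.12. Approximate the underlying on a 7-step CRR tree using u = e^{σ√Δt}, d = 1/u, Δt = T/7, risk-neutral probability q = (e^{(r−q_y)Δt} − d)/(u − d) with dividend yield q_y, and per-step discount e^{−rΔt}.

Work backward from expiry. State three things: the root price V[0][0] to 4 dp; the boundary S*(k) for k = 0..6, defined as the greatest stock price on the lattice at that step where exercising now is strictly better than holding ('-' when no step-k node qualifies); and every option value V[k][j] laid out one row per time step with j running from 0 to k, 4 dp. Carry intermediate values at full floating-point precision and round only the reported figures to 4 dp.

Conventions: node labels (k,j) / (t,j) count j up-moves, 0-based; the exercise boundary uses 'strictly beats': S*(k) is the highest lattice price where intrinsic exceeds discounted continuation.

price = 4.5093
boundary = - - - - - 85.2665 96.2580
tree:
4.5093
7.3764 1.7862
11.7591 3.2242 0.4103
18.1528 5.7226 0.8365 0.0000
26.9057 9.9323 1.7055 0.0000 0.0000
37.8535 16.7127 3.4772 0.0000 0.0000 0.0000
47.5899 26.8620 7.0893 0.0000 0.0000 0.0000 0.0000
56.2145 37.8535 14.4537 0.0000 0.0000 0.0000 0.0000 0.0000

Δt=0.11157  u=1.12891  d=0.88581  q=0.50429  discount=0.98946
step 7 (expiry): payoffs max(K−S,0) = 56.2145 37.8535 14.4537 0.0000 0.0000 0.0000 0.0000 0.0000
step 6: (k=6,j=0): S=75.5301, K−S=47.5899, hold=46.4602 ⇒ V=47.5899 exercise | (k=6,j=1): S=96.2580, K−S=26.8620, hold=25.7785 ⇒ V=26.8620 exercise | (k=6,j=2): S=122.6742, K−S=0.4458, hold=7.0893 ⇒ V=7.0893 continue | (k=6,j=3): S=156.3400, K−S=0.0000, hold=0.0000 ⇒ V=0.0000 continue | (k=6,j=4): S=199.2447, K−S=0.0000, hold=0.0000 ⇒ V=0.0000 continue | (k=6,j=5): S=253.9239, K−S=0.0000, hold=0.0000 ⇒ V=0.0000 continue | (k=6,j=6): S=323.6088, K−S=0.0000, hold=0.0000 ⇒ V=0.0000 continue  boundary S*=96.2580
step 5: (k=5,j=0): S=85.2665, K−S=37.8535, hold=36.7455 ⇒ V=37.8535 exercise | (k=5,j=1): S=108.6663, K−S=14.4537, hold=16.7127 ⇒ V=16.7127 continue | (k=5,j=2): S=138.4879, K−S=0.0000, hold=3.4772 ⇒ V=3.4772 continue | (k=5,j=3): S=176.4934, K−S=0.0000, hold=0.0000 ⇒ V=0.0000 continue | (k=5,j=4): S=224.9289, K−S=0.0000, hold=0.0000 ⇒ V=0.0000 continue | (k=5,j=5): S=286.6566, K−S=0.0000, hold=0.0000 ⇒ V=0.0000 continue  boundary S*=85.2665
step 4: (k=4,j=0): S=96.2580, K−S=26.8620, hold=26.9057 ⇒ V=26.9057 continue | (k=4,j=1): S=122.6742, K−S=0.4458, hold=9.9323 ⇒ V=9.9323 continue | (k=4,j=2): S=156.3400, K−S=0.0000, hold=1.7055 ⇒ V=1.7055 continue | (k=4,j=3): S=199.2447, K−S=0.0000, hold=0.0000 ⇒ V=0.0000 continue | (k=4,j=4): S=253.9239, K−S=0.0000, hold=0.0000 ⇒ V=0.0000 continue  boundary S*=-
step 3: (k=3,j=0): S=108.6663, K−S=14.4537, hold=18.1528 ⇒ V=18.1528 continue | (k=3,j=1): S=138.4879, K−S=0.0000, hold=5.7226 ⇒ V=5.7226 continue | (k=3,j=2): S=176.4934, K−S=0.0000, hold=0.8365 ⇒ V=0.8365 continue | (k=3,j=3): S=224.9289, K−S=0.0000, hold=0.0000 ⇒ V=0.0000 continue  boundary S*=-
step 2: (k=2,j=0): S=122.6742, K−S=0.4458, hold=11.7591 ⇒ V=11.7591 continue | (k=2,j=1): S=156.3400, K−S=0.0000, hold=3.2242 ⇒ V=3.2242 continue | (k=2,j=2): S=199.2447, K−S=0.0000, hold=0.4103 ⇒ V=0.4103 continue  boundary S*=-
step 1: (k=1,j=0): S=138.4879, K−S=0.0000, hold=7.3764 ⇒ V=7.3764 continue | (k=1,j=1): S=176.4934, K−S=0.0000, hold=1.7862 ⇒ V=1.7862 continue  boundary S*=-
step 0: (k=0,j=0): S=156.3400, K−S=0.0000, hold=4.5093 ⇒ V=4.5093 continue  boundary S*=-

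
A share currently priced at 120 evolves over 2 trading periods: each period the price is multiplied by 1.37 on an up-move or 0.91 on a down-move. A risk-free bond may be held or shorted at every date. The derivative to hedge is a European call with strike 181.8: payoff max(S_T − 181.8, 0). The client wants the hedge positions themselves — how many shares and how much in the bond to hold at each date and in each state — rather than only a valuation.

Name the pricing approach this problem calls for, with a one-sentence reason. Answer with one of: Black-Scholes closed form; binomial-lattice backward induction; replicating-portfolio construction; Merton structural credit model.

Key observation: a price alone would not answer the question — the per-node share/bond construction on the spot-120, 1.37/0.91 tree is required, and only the replicating-portfolio method yields it.

framework: replicating-portfolio construction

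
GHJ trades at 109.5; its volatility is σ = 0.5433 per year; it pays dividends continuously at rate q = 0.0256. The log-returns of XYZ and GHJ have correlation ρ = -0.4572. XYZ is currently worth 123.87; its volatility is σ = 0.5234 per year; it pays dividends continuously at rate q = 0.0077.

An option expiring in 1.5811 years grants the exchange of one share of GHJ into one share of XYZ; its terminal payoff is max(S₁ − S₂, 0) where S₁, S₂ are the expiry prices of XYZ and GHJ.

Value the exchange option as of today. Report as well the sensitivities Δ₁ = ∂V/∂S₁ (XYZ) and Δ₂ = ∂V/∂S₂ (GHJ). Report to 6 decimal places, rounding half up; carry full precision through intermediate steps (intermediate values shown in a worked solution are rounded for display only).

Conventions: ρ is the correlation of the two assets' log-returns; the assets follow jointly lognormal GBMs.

exchange price = 58.253079
Δ1 = 0.750372
Δ2 = -0.316854

σ_eff = √(σ₁² + σ₂² − 2ρσ₁σ₂) = √(0.5234² + 0.5433² − 2·-0.4572·0.5234·0.5433) = 0.910574
d₁ = (ln(S₁/S₂) + (q₂ − q₁ + σ_eff²/2)T) / (σ_eff√T) = (ln(123.87/109.5) + (0.0256 − 0.0077 + 0.414572)·1.5811) / 1.144972 = 0.704899
d₂ = d₁ − σ_eff√T = 0.704899 − 1.144972 = -0.440072
N(d₁) = 0.759564,  N(d₂) = 0.329942
V = S₁·e^{−q₁T}·N(d₁) − S₂·e^{−q₂T}·N(d₂) = 92.948622 − 34.695542 = 58.253079
Key observation: the rate r is irrelevant here: denominating values in GHJ turns the exchange into a ratio option on S₁/S₂, and discounting at r drops out.
Δ₁ = e^{−q₁T}·N(d₁) = 0.750372;  Δ₂ = −e^{−q₂T}·N(d₂) = -0.316854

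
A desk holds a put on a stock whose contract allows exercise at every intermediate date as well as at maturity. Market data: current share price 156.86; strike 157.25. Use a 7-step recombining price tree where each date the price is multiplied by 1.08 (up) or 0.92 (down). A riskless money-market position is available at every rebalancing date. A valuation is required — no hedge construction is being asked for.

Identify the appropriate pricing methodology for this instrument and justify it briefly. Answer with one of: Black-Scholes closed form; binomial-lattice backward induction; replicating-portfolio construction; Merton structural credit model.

framework: binomial-lattice backward induction

Key observation: the defining feature is the embedded early-exercise option across 7 discrete dates on the spot-156.86 tree; pricing the strike-157.25 put means working backward with an exercise test at every node.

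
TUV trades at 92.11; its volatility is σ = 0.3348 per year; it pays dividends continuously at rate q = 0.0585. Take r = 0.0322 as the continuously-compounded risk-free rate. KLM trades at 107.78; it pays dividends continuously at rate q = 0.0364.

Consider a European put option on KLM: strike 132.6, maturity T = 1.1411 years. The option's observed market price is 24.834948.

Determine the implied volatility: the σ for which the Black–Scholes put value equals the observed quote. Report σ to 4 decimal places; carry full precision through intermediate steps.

At σ = 0.1283 the Black–Scholes value reproduces the quote:
σ√T = 0.1283·√1.1411 = 0.137053
d₁ = (ln(S/K) + (r−q+σ²/2)T) / (σ√T) = (ln(107.78/132.6) + (0.0322−0.0364+0.1283²/2)·1.1411) / 0.137053 = (-0.207245 + 0.004599) / 0.137053 = -1.478595
d₂ = d₁ − σ√T = -1.478595 − 0.137053 = -1.615648
e^{−rT} = 0.963923
e^{−qT} = 0.959315
N(−d₁) = 0.930376,  N(−d₂) = 0.946915
V = K·e^{−rT}·N(−d₂) − S·e^{−qT}·N(−d₁) = 121.031089 − 96.196141 = 24.834948 (the observed quote) — the price is monotone increasing in volatility, hence this σ is the only solution

sigma = 0.1283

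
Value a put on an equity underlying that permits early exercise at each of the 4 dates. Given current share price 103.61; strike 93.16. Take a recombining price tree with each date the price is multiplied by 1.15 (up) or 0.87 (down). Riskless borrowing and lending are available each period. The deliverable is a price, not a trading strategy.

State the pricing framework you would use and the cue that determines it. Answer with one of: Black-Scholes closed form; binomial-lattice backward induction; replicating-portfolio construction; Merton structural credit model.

framework: binomial-lattice backward induction

Key observation: the defining feature is the embedded early-exercise option across 4 discrete dates on the spot-103.61 tree; pricing the strike-93.16 put means working backward with an exercise test at every node.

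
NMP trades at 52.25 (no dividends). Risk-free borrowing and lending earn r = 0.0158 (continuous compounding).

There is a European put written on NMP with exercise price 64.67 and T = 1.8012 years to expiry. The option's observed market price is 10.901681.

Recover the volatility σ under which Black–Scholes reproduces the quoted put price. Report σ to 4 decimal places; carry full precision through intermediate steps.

At σ = 0.1000 the Black–Scholes value reproduces the quote:
σ√T = 0.1·√1.8012 = 0.134209
d₁ = (ln(S/K) + (r+σ²/2)T) / (σ√T) = (ln(52.25/64.67) + (0.0158+0.1²/2)·1.8012) / 0.134209 = (-0.213258 + 0.037465) / 0.134209 = -1.309844
d₂ = d₁ − σ√T = -1.309844 − 0.134209 = -1.444053
e^{−rT} = 0.971942
N(−d₁) = 0.904876,  N(−d₂) = 0.925638
V = K·e^{−rT}·N(−d₂) − S·N(−d₁) = 58.181435 − 47.279754 = 10.901681 (the quoted price), and the Black–Scholes price is strictly increasing in σ, so σ is unique

sigma = 0.1000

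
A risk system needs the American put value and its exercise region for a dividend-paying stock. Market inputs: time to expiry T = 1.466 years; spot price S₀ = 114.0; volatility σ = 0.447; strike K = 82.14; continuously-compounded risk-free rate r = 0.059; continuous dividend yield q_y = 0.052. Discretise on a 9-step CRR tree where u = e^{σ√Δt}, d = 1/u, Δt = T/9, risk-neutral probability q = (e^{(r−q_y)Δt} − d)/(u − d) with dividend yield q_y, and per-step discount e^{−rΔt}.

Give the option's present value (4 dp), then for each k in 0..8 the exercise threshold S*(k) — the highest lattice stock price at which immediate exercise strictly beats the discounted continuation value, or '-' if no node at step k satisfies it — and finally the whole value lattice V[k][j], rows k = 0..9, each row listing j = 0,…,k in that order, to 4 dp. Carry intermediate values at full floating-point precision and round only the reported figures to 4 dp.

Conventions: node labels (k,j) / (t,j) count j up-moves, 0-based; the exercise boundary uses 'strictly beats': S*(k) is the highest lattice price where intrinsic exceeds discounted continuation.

price = 8.1109
boundary = - - - - - 46.2547 38.6195 46.2547 55.3995
tree:
8.1109
11.5396 4.2271
16.0333 6.4684 1.6655
21.6756 9.6986 2.7847 0.3771
28.3939 14.1872 4.5948 0.7027 0.0000
35.8853 20.1329 7.4546 1.3095 0.0000 0.0000
43.5205 27.5145 11.8277 2.4401 0.0000 0.0000 0.0000
49.8954 35.8853 18.1951 4.5468 0.0000 0.0000 0.0000 0.0000
55.2180 43.5205 26.7405 8.4725 0.0000 0.0000 0.0000 0.0000 0.0000
59.6620 49.8954 35.8853 15.7878 0.0000 0.0000 0.0000 0.0000 0.0000 0.0000

Δt=0.16289, u=1.19770, d=0.83493, q=0.45817, disc=e^(-rΔt)=0.99044
k=9 terminal: V=max(K-S,0) → 59.6620 49.8954 35.8853 15.7878 0.0000 0.0000 0.0000 0.0000 0.0000 0.0000
k=8: j=0 S=26.9220 intr=55.2180 cont=54.6595 V=55.2180[EX]; j=1 S=38.6195 intr=43.5205 cont=43.0606 V=43.5205[EX]; j=2 S=55.3995 intr=26.7405 cont=26.4221 V=26.7405[EX]; j=3 S=79.4704 intr=2.6696 cont=8.4725 V=8.4725[hold]; j=4 S=114.0000 intr=0.0000 cont=0.0000 V=0.0000[hold]; j=5 S=163.5326 intr=0.0000 cont=0.0000 V=0.0000[hold]; j=6 S=234.5869 intr=0.0000 cont=0.0000 V=0.0000[hold]; j=7 S=336.5141 intr=0.0000 cont=0.0000 V=0.0000[hold]; j=8 S=482.7283 intr=0.0000 cont=0.0000 V=0.0000[hold]  S*(8)=55.3995
k=7: j=0 S=32.2446 intr=49.8954 cont=49.3818 V=49.8954[EX]; j=1 S=46.2547 intr=35.8853 cont=35.4898 V=35.8853[EX]; j=2 S=66.3522 intr=15.7878 cont=18.1951 V=18.1951[hold]; j=3 S=95.1821 intr=0.0000 cont=4.5468 V=4.5468[hold]; j=4 S=136.5383 intr=0.0000 cont=0.0000 V=0.0000[hold]; j=5 S=195.8638 intr=0.0000 cont=0.0000 V=0.0000[hold]; j=6 S=280.9659 intr=0.0000 cont=0.0000 V=0.0000[hold]; j=7 S=403.0445 intr=0.0000 cont=0.0000 V=0.0000[hold]  S*(7)=46.2547
k=6: j=0 S=38.6195 intr=43.5205 cont=43.0606 V=43.5205[EX]; j=1 S=55.3995 intr=26.7405 cont=27.5145 V=27.5145[hold]; j=2 S=79.4704 intr=2.6696 cont=11.8277 V=11.8277[hold]; j=3 S=114.0000 intr=0.0000 cont=2.4401 V=2.4401[hold]; j=4 S=163.5326 intr=0.0000 cont=0.0000 V=0.0000[hold]; j=5 S=234.5869 intr=0.0000 cont=0.0000 V=0.0000[hold]; j=6 S=336.5141 intr=0.0000 cont=0.0000 V=0.0000[hold]  S*(6)=38.6195
k=5: j=0 S=46.2547 intr=35.8853 cont=35.8410 V=35.8853[EX]; j=1 S=66.3522 intr=15.7878 cont=20.1329 V=20.1329[hold]; j=2 S=95.1821 intr=0.0000 cont=7.4546 V=7.4546[hold]; j=3 S=136.5383 intr=0.0000 cont=1.3095 V=1.3095[hold]; j=4 S=195.8638 intr=0.0000 cont=0.0000 V=0.0000[hold]; j=5 S=280.9659 intr=0.0000 cont=0.0000 V=0.0000[hold]  S*(5)=46.2547
k=4: j=0 S=55.3995 intr=26.7405 cont=28.3939 V=28.3939[hold]; j=1 S=79.4704 intr=2.6696 cont=14.1872 V=14.1872[hold]; j=2 S=114.0000 intr=0.0000 cont=4.5948 V=4.5948[hold]; j=3 S=163.5326 intr=0.0000 cont=0.7027 V=0.7027[hold]; j=4 S=234.5869 intr=0.0000 cont=0.0000 V=0.0000[hold]  S*(4)=-
k=3: j=0 S=66.3522 intr=15.7878 cont=21.6756 V=21.6756[hold]; j=1 S=95.1821 intr=0.0000 cont=9.6986 V=9.6986[hold]; j=2 S=136.5383 intr=0.0000 cont=2.7847 V=2.7847[hold]; j=3 S=195.8638 intr=0.0000 cont=0.3771 V=0.3771[hold]  S*(3)=-
k=2: j=0 S=79.4704 intr=2.6696 cont=16.0333 V=16.0333[hold]; j=1 S=114.0000 intr=0.0000 cont=6.4684 V=6.4684[hold]; j=2 S=163.5326 intr=0.0000 cont=1.6655 V=1.6655[hold]  S*(2)=-
k=1: j=0 S=95.1821 intr=0.0000 cont=11.5396 V=11.5396[hold]; j=1 S=136.5383 intr=0.0000 cont=4.2271 V=4.2271[hold]  S*(1)=-
k=0: j=0 S=114.0000 intr=0.0000 cont=8.1109 V=8.1109[hold]  S*(0)=-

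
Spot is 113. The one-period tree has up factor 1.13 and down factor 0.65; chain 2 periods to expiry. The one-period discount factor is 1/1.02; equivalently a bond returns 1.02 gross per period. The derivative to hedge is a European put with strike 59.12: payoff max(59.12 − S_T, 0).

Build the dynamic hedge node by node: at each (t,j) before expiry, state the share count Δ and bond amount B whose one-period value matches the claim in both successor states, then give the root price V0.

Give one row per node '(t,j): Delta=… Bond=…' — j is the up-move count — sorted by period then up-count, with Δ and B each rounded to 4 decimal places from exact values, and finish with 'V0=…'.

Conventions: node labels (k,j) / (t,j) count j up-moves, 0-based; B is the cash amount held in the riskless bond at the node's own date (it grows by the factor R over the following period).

Under the risk-neutral measure, an up-move has probability p* = (R−d)/(u−d) = 0.7708 and values discount at R = 1.02.
Expiry values: V(2,0)=11.3775, V(2,1)=0.0000, V(2,2)=0.0000
  t=1,j=0: stock 73.4500 → up 82.9985 (V=0.0000), down 47.7425 (V=11.3775). Price 2.5562; hedge Δ=-0.3227, bond B=26.2593.
  t=1,j=1: stock 127.6900 → up 144.2897 (V=0.0000), down 82.9985 (V=0.0000). Price 0.0000; hedge Δ=0.0000, bond B=0.0000.
  t=0,j=0: stock 113.0000 → up 127.6900 (V=0.0000), down 73.4500 (V=2.5562). Price 0.5743; hedge Δ=-0.0471, bond B=5.8998.
Verification: the root portfolio costs Δ(0,0)·S0 + B(0,0) = 0.5743, matching V0.

(0,0): Delta=-0.0471 Bond=5.8998
(1,0): Delta=-0.3227 Bond=26.2593
(1,1): Delta=0.0000 Bond=0.0000
V0=0.5743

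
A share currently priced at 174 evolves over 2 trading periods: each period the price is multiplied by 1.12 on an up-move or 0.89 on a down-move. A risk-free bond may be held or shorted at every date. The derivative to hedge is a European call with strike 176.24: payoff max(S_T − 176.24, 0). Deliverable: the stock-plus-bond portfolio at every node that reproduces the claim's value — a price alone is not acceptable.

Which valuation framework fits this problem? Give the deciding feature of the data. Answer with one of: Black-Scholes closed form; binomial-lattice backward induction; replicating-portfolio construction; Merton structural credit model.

Key observation: since the answer must list Δ and B at each node of the 1.12/0.89 lattice on 174, the replicating-portfolio method — solving the two-state system at every node — is the one that applies.

framework: replicating-portfolio construction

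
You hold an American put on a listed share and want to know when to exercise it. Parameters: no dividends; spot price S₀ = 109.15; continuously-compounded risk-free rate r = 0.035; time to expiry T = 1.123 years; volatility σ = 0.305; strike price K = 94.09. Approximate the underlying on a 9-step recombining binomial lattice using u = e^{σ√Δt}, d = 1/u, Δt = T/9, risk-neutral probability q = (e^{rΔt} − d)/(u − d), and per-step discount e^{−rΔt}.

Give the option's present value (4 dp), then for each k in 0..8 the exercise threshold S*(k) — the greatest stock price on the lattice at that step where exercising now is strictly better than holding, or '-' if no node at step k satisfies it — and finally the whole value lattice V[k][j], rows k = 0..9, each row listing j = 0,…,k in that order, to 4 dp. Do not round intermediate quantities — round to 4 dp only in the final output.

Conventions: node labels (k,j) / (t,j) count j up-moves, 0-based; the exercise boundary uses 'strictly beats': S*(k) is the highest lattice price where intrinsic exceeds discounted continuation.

Δt=0.12478  u=1.11376  d=0.89786  q=0.49336  discount=0.99564
step 9 (expiry): payoffs max(K−S,0) = 52.6982 42.7455 30.3996 15.0851 0.0000 0.0000 0.0000 0.0000 0.0000 0.0000
step 8: (k=8,j=0): S=46.1003, K−S=47.9897, hold=47.5797 ⇒ V=47.9897 exercise | (k=8,j=1): S=57.1852, K−S=36.9048, hold=36.4947 ⇒ V=36.9048 exercise | (k=8,j=2): S=70.9355, K−S=23.1545, hold=22.7444 ⇒ V=23.1545 exercise | (k=8,j=3): S=87.9921, K−S=6.0979, hold=7.6094 ⇒ V=7.6094 continue | (k=8,j=4): S=109.1500, K−S=0.0000, hold=0.0000 ⇒ V=0.0000 continue | (k=8,j=5): S=135.3953, K−S=0.0000, hold=0.0000 ⇒ V=0.0000 continue | (k=8,j=6): S=167.9514, K−S=0.0000, hold=0.0000 ⇒ V=0.0000 continue | (k=8,j=7): S=208.3356, K−S=0.0000, hold=0.0000 ⇒ V=0.0000 continue | (k=8,j=8): S=258.4303, K−S=0.0000, hold=0.0000 ⇒ V=0.0000 continue  boundary S*=70.9355
step 7: (k=7,j=0): S=51.3445, K−S=42.7455, hold=42.3355 ⇒ V=42.7455 exercise | (k=7,j=1): S=63.6904, K−S=30.3996, hold=29.9896 ⇒ V=30.3996 exercise | (k=7,j=2): S=79.0049, K−S=15.0851, hold=15.4176 ⇒ V=15.4176 continue | (k=7,j=3): S=98.0017, K−S=0.0000, hold=3.8384 ⇒ V=3.8384 continue | (k=7,j=4): S=121.5664, K−S=0.0000, hold=0.0000 ⇒ V=0.0000 continue | (k=7,j=5): S=150.7973, K−S=0.0000, hold=0.0000 ⇒ V=0.0000 continue | (k=7,j=6): S=187.0568, K−S=0.0000, hold=0.0000 ⇒ V=0.0000 continue | (k=7,j=7): S=232.0350, K−S=0.0000, hold=0.0000 ⇒ V=0.0000 continue  boundary S*=63.6904
step 6: (k=6,j=0): S=57.1852, K−S=36.9048, hold=36.4947 ⇒ V=36.9048 exercise | (k=6,j=1): S=70.9355, K−S=23.1545, hold=22.9078 ⇒ V=23.1545 exercise | (k=6,j=2): S=87.9921, K−S=6.0979, hold=9.6625 ⇒ V=9.6625 continue | (k=6,j=3): S=109.1500, K−S=0.0000, hold=1.9362 ⇒ V=1.9362 continue | (k=6,j=4): S=135.3953, K−S=0.0000, hold=0.0000 ⇒ V=0.0000 continue | (k=6,j=5): S=167.9514, K−S=0.0000, hold=0.0000 ⇒ V=0.0000 continue | (k=6,j=6): S=208.3356, K−S=0.0000, hold=0.0000 ⇒ V=0.0000 continue  boundary S*=70.9355
step 5: (k=5,j=0): S=63.6904, K−S=30.3996, hold=29.9896 ⇒ V=30.3996 exercise | (k=5,j=1): S=79.0049, K−S=15.0851, hold=16.4261 ⇒ V=16.4261 continue | (k=5,j=2): S=98.0017, K−S=0.0000, hold=5.8251 ⇒ V=5.8251 continue | (k=5,j=3): S=121.5664, K−S=0.0000, hold=0.9767 ⇒ V=0.9767 continue | (k=5,j=4): S=150.7973, K−S=0.0000, hold=0.0000 ⇒ V=0.0000 continue | (k=5,j=5): S=187.0568, K−S=0.0000, hold=0.0000 ⇒ V=0.0000 continue  boundary S*=63.6904
step 4: (k=4,j=0): S=70.9355, K−S=23.1545, hold=23.4032 ⇒ V=23.4032 continue | (k=4,j=1): S=87.9921, K−S=6.0979, hold=11.1472 ⇒ V=11.1472 continue | (k=4,j=2): S=109.1500, K−S=0.0000, hold=3.4181 ⇒ V=3.4181 continue | (k=4,j=3): S=135.3953, K−S=0.0000, hold=0.4927 ⇒ V=0.4927 continue | (k=4,j=4): S=167.9514, K−S=0.0000, hold=0.0000 ⇒ V=0.0000 continue  boundary S*=-
step 3: (k=3,j=0): S=79.0049, K−S=15.0851, hold=17.2809 ⇒ V=17.2809 continue | (k=3,j=1): S=98.0017, K−S=0.0000, hold=7.3020 ⇒ V=7.3020 continue | (k=3,j=2): S=121.5664, K−S=0.0000, hold=1.9662 ⇒ V=1.9662 continue | (k=3,j=3): S=150.7973, K−S=0.0000, hold=0.2485 ⇒ V=0.2485 continue  boundary S*=-
step 2: (k=2,j=0): S=87.9921, K−S=6.0979, hold=12.3038 ⇒ V=12.3038 continue | (k=2,j=1): S=109.1500, K−S=0.0000, hold=4.6491 ⇒ V=4.6491 continue | (k=2,j=2): S=135.3953, K−S=0.0000, hold=1.1139 ⇒ V=1.1139 continue  boundary S*=-
step 1: (k=1,j=0): S=98.0017, K−S=0.0000, hold=8.4901 ⇒ V=8.4901 continue | (k=1,j=1): S=121.5664, K−S=0.0000, hold=2.8923 ⇒ V=2.8923 continue  boundary S*=-
step 0: (k=0,j=0): S=109.1500, K−S=0.0000, hold=5.7034 ⇒ V=5.7034 continue  boundary S*=-

price = 5.7034
boundary = - - - - - 63.6904 70.9355 63.6904 70.9355
tree:
5.7034
8.4901 2.8923
12.3038 4.6491 1.1139
17.2809 7.3020 1.9662 0.2485
23.4032 11.1472 3.4181 0.4927 0.0000
30.3996 16.4261 5.8251 0.9767 0.0000 0.0000
36.9048 23.1545 9.6625 1.9362 0.0000 0.0000 0.0000
42.7455 30.3996 15.4176 3.8384 0.0000 0.0000 0.0000 0.0000
47.9897 36.9048 23.1545 7.6094 0.0000 0.0000 0.0000 0.0000 0.0000
52.6982 42.7455 30.3996 15.0851 0.0000 0.0000 0.0000 0.0000 0.0000 0.0000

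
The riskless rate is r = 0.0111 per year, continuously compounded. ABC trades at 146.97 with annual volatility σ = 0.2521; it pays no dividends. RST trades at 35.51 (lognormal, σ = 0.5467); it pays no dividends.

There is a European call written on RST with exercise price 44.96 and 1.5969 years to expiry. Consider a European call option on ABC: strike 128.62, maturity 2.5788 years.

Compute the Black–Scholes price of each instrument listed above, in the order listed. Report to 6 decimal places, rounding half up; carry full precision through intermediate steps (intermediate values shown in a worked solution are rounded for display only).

price(RST call K=44.96) = 6.945177
price(ABC call K=128.62) = 34.497727

[RST call K=44.96]
σ√T = 0.5467·√1.5969 = 0.690857
d₁ = (ln(S/K) + (r+σ²/2)T) / (σ√T) = (ln(35.51/44.96) + (0.0111+0.5467²/2)·1.5969) / 0.690857 = (-0.235959 + 0.256367) / 0.690857 = 0.029540
d₂ = d₁ − σ√T = 0.029540 − 0.690857 = -0.661316
e^{−rT} = 0.982431
N(d₁) = 0.511783,  N(d₂) = 0.254205
price = S·N(d₁) − K·e^{−rT}·N(d₂) = 18.173421 − 11.228245 = 6.945177
[ABC call K=128.62]
σ√T = 0.2521·√2.5788 = 0.404838
d₁ = (ln(S/K) + (r+σ²/2)T) / (σ√T) = (ln(146.97/128.62) + (0.0111+0.2521²/2)·2.5788) / 0.404838 = (0.133366 + 0.110572) / 0.404838 = 0.602556
d₂ = d₁ − σ√T = 0.602556 − 0.404838 = 0.197718
e^{−rT} = 0.971781
N(d₁) = 0.726598,  N(d₂) = 0.578367
price = S·N(d₁) − K·e^{−rT}·N(d₂) = 106.788114 − 72.290386 = 34.497727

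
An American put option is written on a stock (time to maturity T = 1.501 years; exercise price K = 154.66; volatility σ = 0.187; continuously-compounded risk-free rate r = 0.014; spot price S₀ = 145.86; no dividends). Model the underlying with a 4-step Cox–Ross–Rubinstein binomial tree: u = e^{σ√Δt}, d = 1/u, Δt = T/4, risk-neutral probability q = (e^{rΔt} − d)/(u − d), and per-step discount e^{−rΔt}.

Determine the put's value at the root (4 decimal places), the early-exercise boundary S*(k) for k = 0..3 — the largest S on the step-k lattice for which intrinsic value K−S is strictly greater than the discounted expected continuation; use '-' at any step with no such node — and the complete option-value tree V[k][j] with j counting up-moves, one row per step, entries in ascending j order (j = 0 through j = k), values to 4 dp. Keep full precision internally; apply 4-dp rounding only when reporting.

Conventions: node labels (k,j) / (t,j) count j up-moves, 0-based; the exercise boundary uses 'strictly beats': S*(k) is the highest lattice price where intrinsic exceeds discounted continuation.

price = 17.5170
boundary = - - 115.9946 130.0730
tree:
17.5170
26.6015 8.4110
38.6654 14.5444 2.2266
51.2200 24.5870 4.4265 0.0000
62.4157 38.6654 8.8000 0.0000 0.0000

params: Δt=0.37525 u=1.12137 d=0.89177 q=0.49433 e^(-rΔt)=0.99476
t_4 payoffs: 62.4157 38.6654 8.8000 0.0000 0.0000
t_3: node(3,0) S=103.4400 payoff=51.2200 vs cont=50.4096 → 51.2200 [stop]  node(3,1) S=130.0730 payoff=24.5870 vs cont=23.7767 → 24.5870 [stop]  node(3,2) S=163.5631 payoff=0.0000 vs cont=4.4265 → 4.4265 [wait]  node(3,3) S=205.6761 payoff=0.0000 vs cont=0.0000 → 0.0000 [wait]  ⇒ S*(3)=130.0730
t_2: node(2,0) S=115.9946 payoff=38.6654 vs cont=37.8550 → 38.6654 [stop]  node(2,1) S=145.8600 payoff=8.8000 vs cont=14.5444 → 14.5444 [wait]  node(2,2) S=183.4149 payoff=0.0000 vs cont=2.2266 → 2.2266 [wait]  ⇒ S*(2)=115.9946
t_1: node(1,0) S=130.0730 payoff=24.5870 vs cont=26.6015 → 26.6015 [wait]  node(1,1) S=163.5631 payoff=0.0000 vs cont=8.4110 → 8.4110 [wait]  ⇒ S*(1)=-
t_0: node(0,0) S=145.8600 payoff=8.8000 vs cont=17.5170 → 17.5170 [wait]  ⇒ S*(0)=-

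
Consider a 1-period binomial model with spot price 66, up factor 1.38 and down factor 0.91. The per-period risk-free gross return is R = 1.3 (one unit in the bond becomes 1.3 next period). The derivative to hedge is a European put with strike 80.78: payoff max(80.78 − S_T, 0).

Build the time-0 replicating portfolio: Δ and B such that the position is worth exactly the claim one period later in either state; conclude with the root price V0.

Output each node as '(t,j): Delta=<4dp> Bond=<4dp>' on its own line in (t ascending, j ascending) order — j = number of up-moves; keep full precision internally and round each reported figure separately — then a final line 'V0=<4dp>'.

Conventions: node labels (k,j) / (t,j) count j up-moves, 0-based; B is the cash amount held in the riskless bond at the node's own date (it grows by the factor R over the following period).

(0,0): Delta=-0.6680 Bond=46.7980
V0=2.7129

Arbitrage-free pricing uses the up-move probability p* = (R−d)/(u−d) = 0.8298, discounting each step at R = 1.3.
Expiry values: V(1,0)=20.7200, V(1,1)=0.0000
  t=0,j=0: stock 66.0000 → up 91.0800 (V=0.0000), down 60.0600 (V=20.7200). Price 2.7129; hedge Δ=-0.6680, bond B=46.7980.
As a check, the time-0 holding Δ(0,0)·S0 + B(0,0) comes to 2.7129 — exactly V0.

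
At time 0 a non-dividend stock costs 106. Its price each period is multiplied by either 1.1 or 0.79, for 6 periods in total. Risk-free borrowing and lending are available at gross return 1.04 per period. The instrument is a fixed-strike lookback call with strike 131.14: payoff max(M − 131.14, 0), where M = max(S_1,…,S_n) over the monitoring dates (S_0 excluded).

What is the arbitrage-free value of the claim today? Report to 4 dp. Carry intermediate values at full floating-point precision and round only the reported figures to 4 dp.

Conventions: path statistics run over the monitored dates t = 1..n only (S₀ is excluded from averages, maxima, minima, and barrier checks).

Set p* = 0.8065 (from d < R < u); the path-dependent value is the discounted p*-expectation over all price paths.
Enumerate all 2^6 = 64 price paths (U = up ×1.1, D = down ×0.79); each path with k up-moves has probability p*^k·(1−p*)^(6−k).
DDDDDD: M=83.7400, payoff=0.0000, prob=0.000053
UDDDDD: M=116.6000, payoff=0.0000, prob=0.000219
DUDDDD: M=92.1140, payoff=0.0000, prob=0.000219
UUDDDD: M=128.2600, payoff=0.0000, prob=0.000913
DDUDDD: M=83.7400, payoff=0.0000, prob=0.000219
UDUDDD: M=116.6000, payoff=0.0000, prob=0.000913
DUUDDD: M=101.3254, payoff=0.0000, prob=0.000913
UUUDDD: M=141.0860, payoff=9.9460, prob=0.003803
DDDUDD: M=83.7400, payoff=0.0000, prob=0.000219
UDDUDD: M=116.6000, payoff=0.0000, prob=0.000913
DUDUDD: M=92.1140, payoff=0.0000, prob=0.000913
UUDUDD: M=128.2600, payoff=0.0000, prob=0.003803
DDUUDD: M=83.7400, payoff=0.0000, prob=0.000913
UDUUDD: M=116.6000, payoff=0.0000, prob=0.003803
DUUUDD: M=111.4579, payoff=0.0000, prob=0.003803
UUUUDD: M=155.1946, payoff=24.0546, prob=0.015845
DDDDUD: M=83.7400, payoff=0.0000, prob=0.000219
UDDDUD: M=116.6000, payoff=0.0000, prob=0.000913
DUDDUD: M=92.1140, payoff=0.0000, prob=0.000913
UUDDUD: M=128.2600, payoff=0.0000, prob=0.003803
DDUDUD: M=83.7400, payoff=0.0000, prob=0.000913
UDUDUD: M=116.6000, payoff=0.0000, prob=0.003803
DUUDUD: M=101.3254, payoff=0.0000, prob=0.003803
UUUDUD: M=141.0860, payoff=9.9460, prob=0.015845
DDDUUD: M=83.7400, payoff=0.0000, prob=0.000913
UDDUUD: M=116.6000, payoff=0.0000, prob=0.003803
DUDUUD: M=92.1140, payoff=0.0000, prob=0.003803
UUDUUD: M=128.2600, payoff=0.0000, prob=0.015845
DDUUUD: M=88.0518, payoff=0.0000, prob=0.003803
UDUUUD: M=122.6037, payoff=0.0000, prob=0.015845
DUUUUD: M=122.6037, payoff=0.0000, prob=0.015845
UUUUUD: M=170.7141, payoff=39.5741, prob=0.066021
DDDDDU: M=83.7400, payoff=0.0000, prob=0.000219
UDDDDU: M=116.6000, payoff=0.0000, prob=0.000913
DUDDDU: M=92.1140, payoff=0.0000, prob=0.000913
UUDDDU: M=128.2600, payoff=0.0000, prob=0.003803
DDUDDU: M=83.7400, payoff=0.0000, prob=0.000913
UDUDDU: M=116.6000, payoff=0.0000, prob=0.003803
DUUDDU: M=101.3254, payoff=0.0000, prob=0.003803
UUUDDU: M=141.0860, payoff=9.9460, prob=0.015845
DDDUDU: M=83.7400, payoff=0.0000, prob=0.000913
UDDUDU: M=116.6000, payoff=0.0000, prob=0.003803
DUDUDU: M=92.1140, payoff=0.0000, prob=0.003803
UUDUDU: M=128.2600, payoff=0.0000, prob=0.015845
DDUUDU: M=83.7400, payoff=0.0000, prob=0.003803
UDUUDU: M=116.6000, payoff=0.0000, prob=0.015845
DUUUDU: M=111.4579, payoff=0.0000, prob=0.015845
UUUUDU: M=155.1946, payoff=24.0546, prob=0.066021
DDDDUU: M=83.7400, payoff=0.0000, prob=0.000913
UDDDUU: M=116.6000, payoff=0.0000, prob=0.003803
DUDDUU: M=92.1140, payoff=0.0000, prob=0.003803
UUDDUU: M=128.2600, payoff=0.0000, prob=0.015845
DDUDUU: M=83.7400, payoff=0.0000, prob=0.003803
UDUDUU: M=116.6000, payoff=0.0000, prob=0.015845
DUUDUU: M=101.3254, payoff=0.0000, prob=0.015845
UUUDUU: M=141.0860, payoff=9.9460, prob=0.066021
DDDUUU: M=83.7400, payoff=0.0000, prob=0.003803
UDDUUU: M=116.6000, payoff=0.0000, prob=0.015845
DUDUUU: M=96.8569, payoff=0.0000, prob=0.015845
UUDUUU: M=134.8641, payoff=3.7241, prob=0.066021
DDUUUU: M=96.8569, payoff=0.0000, prob=0.015845
UDUUUU: M=134.8641, payoff=3.7241, prob=0.066021
DUUUUU: M=134.8641, payoff=3.7241, prob=0.066021
UUUUUU: M=187.7855, payoff=56.6455, prob=0.275087
Price = Σ prob·payoff / R^6 = 21.911650 / 1.265319 = 17.3171

price = 17.3171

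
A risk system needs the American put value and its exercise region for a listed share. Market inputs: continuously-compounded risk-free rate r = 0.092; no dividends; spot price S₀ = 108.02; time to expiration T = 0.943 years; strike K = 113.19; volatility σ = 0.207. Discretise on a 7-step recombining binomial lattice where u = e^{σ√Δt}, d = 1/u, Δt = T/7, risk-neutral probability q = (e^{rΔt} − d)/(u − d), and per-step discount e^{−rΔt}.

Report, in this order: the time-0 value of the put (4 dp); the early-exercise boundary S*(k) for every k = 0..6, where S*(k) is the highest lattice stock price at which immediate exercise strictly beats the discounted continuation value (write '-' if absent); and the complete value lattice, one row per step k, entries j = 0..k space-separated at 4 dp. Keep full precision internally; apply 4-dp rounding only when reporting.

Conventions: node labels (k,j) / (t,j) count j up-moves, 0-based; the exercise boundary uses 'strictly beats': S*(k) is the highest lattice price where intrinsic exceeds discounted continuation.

price = 8.0367
boundary = - 100.1171 92.7923 100.1171 92.7923 100.1171 92.7923
tree:
8.0367
13.0729 4.3057
20.3977 7.6467 1.8079
27.1865 13.0729 3.6043 0.4537
33.4787 20.3977 6.9966 1.0511 0.0000
39.3105 27.1865 13.0729 2.4353 0.0000 0.0000
44.7156 33.4787 20.3977 5.6424 0.0000 0.0000 0.0000
49.7253 39.3105 27.1865 13.0729 0.0000 0.0000 0.0000 0.0000

Δt=0.13471  u=1.07894  d=0.92684  q=0.56301  discount=0.98768
step 7 (expiry): payoffs max(K−S,0) = 49.7253 39.3105 27.1865 13.0729 0.0000 0.0000 0.0000 0.0000
step 6: (k=6,j=0): S=68.4744, K−S=44.7156, hold=43.3214 ⇒ V=44.7156 exercise | (k=6,j=1): S=79.7113, K−S=33.4787, hold=32.0845 ⇒ V=33.4787 exercise | (k=6,j=2): S=92.7923, K−S=20.3977, hold=19.0035 ⇒ V=20.3977 exercise | (k=6,j=3): S=108.0200, K−S=5.1700, hold=5.6424 ⇒ V=5.6424 continue | (k=6,j=4): S=125.7466, K−S=0.0000, hold=0.0000 ⇒ V=0.0000 continue | (k=6,j=5): S=146.3822, K−S=0.0000, hold=0.0000 ⇒ V=0.0000 continue | (k=6,j=6): S=170.4042, K−S=0.0000, hold=0.0000 ⇒ V=0.0000 continue  boundary S*=92.7923
step 5: (k=5,j=0): S=73.8795, K−S=39.3105, hold=37.9163 ⇒ V=39.3105 exercise | (k=5,j=1): S=86.0035, K−S=27.1865, hold=25.7923 ⇒ V=27.1865 exercise | (k=5,j=2): S=100.1171, K−S=13.0729, hold=11.9414 ⇒ V=13.0729 exercise | (k=5,j=3): S=116.5468, K−S=0.0000, hold=2.4353 ⇒ V=2.4353 continue | (k=5,j=4): S=135.6726, K−S=0.0000, hold=0.0000 ⇒ V=0.0000 continue | (k=5,j=5): S=157.9371, K−S=0.0000, hold=0.0000 ⇒ V=0.0000 continue  boundary S*=100.1171
step 4: (k=4,j=0): S=79.7113, K−S=33.4787, hold=32.0845 ⇒ V=33.4787 exercise | (k=4,j=1): S=92.7923, K−S=20.3977, hold=19.0035 ⇒ V=20.3977 exercise | (k=4,j=2): S=108.0200, K−S=5.1700, hold=6.9966 ⇒ V=6.9966 continue | (k=4,j=3): S=125.7466, K−S=0.0000, hold=1.0511 ⇒ V=1.0511 continue | (k=4,j=4): S=146.3822, K−S=0.0000, hold=0.0000 ⇒ V=0.0000 continue  boundary S*=92.7923
step 3: (k=3,j=0): S=86.0035, K−S=27.1865, hold=25.7923 ⇒ V=27.1865 exercise | (k=3,j=1): S=100.1171, K−S=13.0729, hold=12.6945 ⇒ V=13.0729 exercise | (k=3,j=2): S=116.5468, K−S=0.0000, hold=3.6043 ⇒ V=3.6043 continue | (k=3,j=3): S=135.6726, K−S=0.0000, hold=0.4537 ⇒ V=0.4537 continue  boundary S*=100.1171
step 2: (k=2,j=0): S=92.7923, K−S=20.3977, hold=19.0035 ⇒ V=20.3977 exercise | (k=2,j=1): S=108.0200, K−S=5.1700, hold=7.6467 ⇒ V=7.6467 continue | (k=2,j=2): S=125.7466, K−S=0.0000, hold=1.8079 ⇒ V=1.8079 continue  boundary S*=92.7923
step 1: (k=1,j=0): S=100.1171, K−S=13.0729, hold=13.0559 ⇒ V=13.0729 exercise | (k=1,j=1): S=116.5468, K−S=0.0000, hold=4.3057 ⇒ V=4.3057 continue  boundary S*=100.1171
step 0: (k=0,j=0): S=108.0200, K−S=5.1700, hold=8.0367 ⇒ V=8.0367 continue  boundary S*=-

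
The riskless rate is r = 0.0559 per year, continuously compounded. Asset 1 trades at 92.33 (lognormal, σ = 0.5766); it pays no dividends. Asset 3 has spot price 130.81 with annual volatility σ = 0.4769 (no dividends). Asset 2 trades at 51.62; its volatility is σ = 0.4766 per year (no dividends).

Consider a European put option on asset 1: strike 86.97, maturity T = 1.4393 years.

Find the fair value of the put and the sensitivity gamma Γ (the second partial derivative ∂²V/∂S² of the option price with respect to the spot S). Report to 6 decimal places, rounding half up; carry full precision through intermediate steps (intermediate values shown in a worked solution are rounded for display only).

σ√T = 0.5766·√1.4393 = 0.691752
d₁ = (ln(S/K) + (r+σ²/2)T) / (σ√T) = (ln(92.33/86.97) + (0.0559+0.5766²/2)·1.4393) / 0.691752 = (0.059806 + 0.319717) / 0.691752 = 0.548640
d₂ = d₁ − σ√T = 0.548640 − 0.691752 = -0.143111
e^{−rT} = 0.922695
N(−d₁) = 0.291626,  N(−d₂) = 0.556899
Put price V = K·e^{−rT}·N(−d₂) − S·N(−d₁) = 44.689329 − 26.925838 = 17.763491
φ(d₁) = (1/√(2π))·e^{−d₁²/2} = 0.343200
Γ = φ(d₁) / (S·σ·√T) = 0.005373

price = 17.763491
Γ = 0.005373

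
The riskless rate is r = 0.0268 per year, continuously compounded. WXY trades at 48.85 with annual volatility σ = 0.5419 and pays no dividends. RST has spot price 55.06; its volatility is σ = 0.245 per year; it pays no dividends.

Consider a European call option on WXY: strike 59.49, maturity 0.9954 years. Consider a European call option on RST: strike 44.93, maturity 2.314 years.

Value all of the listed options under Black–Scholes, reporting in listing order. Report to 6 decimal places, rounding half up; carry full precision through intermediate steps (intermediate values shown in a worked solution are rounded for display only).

price(WXY call K=59.49) = 7.384365
price(RST call K=44.93) = 15.323165

[WXY call K=59.49]
σ√T = 0.5419·√0.9954 = 0.540652
d₁ = (ln(S/K) + (r+σ²/2)T) / (σ√T) = (ln(48.85/59.49) + (0.0268+0.5419²/2)·0.9954) / 0.540652 = (-0.197054 + 0.172829) / 0.540652 = -0.044807
d₂ = d₁ − σ√T = -0.044807 − 0.540652 = -0.585459
e^{−rT} = 0.973676
N(d₁) = 0.482131,  N(d₂) = 0.279120
price = S·N(d₁) − K·e^{−rT}·N(d₂) = 23.552088 − 16.167723 = 7.384365
[RST call K=44.93]
σ√T = 0.245·√2.314 = 0.372690
d₁ = (ln(S/K) + (r+σ²/2)T) / (σ√T) = (ln(55.06/44.93) + (0.0268+0.245²/2)·2.314) / 0.372690 = (0.203318 + 0.131464) / 0.372690 = 0.898285
d₂ = d₁ − σ√T = 0.898285 − 0.372690 = 0.525595
e^{−rT} = 0.939869
N(d₁) = 0.815483,  N(d₂) = 0.700415
price = S·N(d₁) − K·e^{−rT}·N(d₂) = 44.900506 − 29.577342 = 15.323165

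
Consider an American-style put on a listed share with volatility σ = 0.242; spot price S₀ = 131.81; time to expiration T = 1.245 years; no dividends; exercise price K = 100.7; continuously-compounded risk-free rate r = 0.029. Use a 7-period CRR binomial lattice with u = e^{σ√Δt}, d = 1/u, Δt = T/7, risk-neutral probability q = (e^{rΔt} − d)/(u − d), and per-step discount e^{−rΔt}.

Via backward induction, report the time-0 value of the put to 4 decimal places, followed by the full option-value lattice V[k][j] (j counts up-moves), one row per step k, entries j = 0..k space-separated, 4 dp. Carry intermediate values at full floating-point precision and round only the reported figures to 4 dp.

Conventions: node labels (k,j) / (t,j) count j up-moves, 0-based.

Δt=0.17786, u=1.10745, d=0.90298, q=0.49980, disc=e^(-rΔt)=0.99486
k=7 terminal: V=max(K-S,0) → 36.1817 21.5720 3.6540 0.0000 0.0000 0.0000 0.0000 0.0000
k=6: j=0 S=71.4507 intr=29.2493 cont=28.7312 V=29.2493[EX]; j=1 S=87.6302 intr=13.0698 cont=12.5517 V=13.0698[EX]; j=2 S=107.4734 intr=0.0000 cont=1.8184 V=1.8184[hold]; j=3 S=131.8100 intr=0.0000 cont=0.0000 V=0.0000[hold]; j=4 S=161.6574 intr=0.0000 cont=0.0000 V=0.0000[hold]; j=5 S=198.2636 intr=0.0000 cont=0.0000 V=0.0000[hold]; j=6 S=243.1589 intr=0.0000 cont=0.0000 V=0.0000[hold]
k=5: j=0 S=79.1280 intr=21.5720 cont=21.0539 V=21.5720[EX]; j=1 S=97.0460 intr=3.6540 cont=7.4080 V=7.4080[hold]; j=2 S=119.0213 intr=0.0000 cont=0.9049 V=0.9049[hold]; j=3 S=145.9728 intr=0.0000 cont=0.0000 V=0.0000[hold]; j=4 S=179.0273 intr=0.0000 cont=0.0000 V=0.0000[hold]; j=5 S=219.5667 intr=0.0000 cont=0.0000 V=0.0000[hold]
k=4: j=0 S=87.6302 intr=13.0698 cont=14.4183 V=14.4183[hold]; j=1 S=107.4734 intr=0.0000 cont=4.1364 V=4.1364[hold]; j=2 S=131.8100 intr=0.0000 cont=0.4503 V=0.4503[hold]; j=3 S=161.6574 intr=0.0000 cont=0.0000 V=0.0000[hold]; j=4 S=198.2636 intr=0.0000 cont=0.0000 V=0.0000[hold]
k=3: j=0 S=97.0460 intr=3.6540 cont=9.2317 V=9.2317[hold]; j=1 S=119.0213 intr=0.0000 cont=2.2823 V=2.2823[hold]; j=2 S=145.9728 intr=0.0000 cont=0.2241 V=0.2241[hold]; j=3 S=179.0273 intr=0.0000 cont=0.0000 V=0.0000[hold]
k=2: j=0 S=107.4734 intr=0.0000 cont=5.7288 V=5.7288[hold]; j=1 S=131.8100 intr=0.0000 cont=1.2471 V=1.2471[hold]; j=2 S=161.6574 intr=0.0000 cont=0.1115 V=0.1115[hold]
k=1: j=0 S=119.0213 intr=0.0000 cont=3.4709 V=3.4709[hold]; j=1 S=145.9728 intr=0.0000 cont=0.6761 V=0.6761[hold]
k=0: j=0 S=131.8100 intr=0.0000 cont=2.0634 V=2.0634[hold]

price = 2.0634
tree:
2.0634
3.4709 0.6761
5.7288 1.2471 0.1115
9.2317 2.2823 0.2241 0.0000
14.4183 4.1364 0.4503 0.0000 0.0000
21.5720 7.4080 0.9049 0.0000 0.0000 0.0000
29.2493 13.0698 1.8184 0.0000 0.0000 0.0000 0.0000
36.1817 21.5720 3.6540 0.0000 0.0000 0.0000 0.0000 0.0000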